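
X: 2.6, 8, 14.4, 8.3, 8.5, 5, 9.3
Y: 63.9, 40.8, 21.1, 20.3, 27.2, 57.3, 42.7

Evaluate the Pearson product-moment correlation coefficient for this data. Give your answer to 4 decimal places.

n = 7, ΣX = 56.1, ΣY = 273.3, ΣX² = 530.75, ΣY² = 12451.57, ΣXY = 1879.68
nΣXY − ΣXΣY = 13157.76 − 15332.13 = -2174.37
nΣX² − (ΣX)² = 3715.25 − 3147.21 = 568.04; nΣY² − (ΣY)² = 87160.99 − 74692.89 = 12468.1
r = -2174.37 / √(568.04 × 12468.1) = -2174.37 / 2661.2740 ≈ -0.8170

-0.8170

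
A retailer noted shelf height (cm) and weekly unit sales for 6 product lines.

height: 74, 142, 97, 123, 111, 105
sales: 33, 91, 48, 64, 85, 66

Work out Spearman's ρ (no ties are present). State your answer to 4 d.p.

Rank height: 1, 6, 2, 5, 4, 3
Rank sales: 1, 6, 2, 3, 5, 4
d = rank(height) − rank(sales): 0, 0, 0, 2, -1, -1; Σd² = 6
ρ = 1 − 6Σd² / [n(n²−1)] = 1 − 6×6 / (6×35) = 1 − 36/210 ≈ 0.8286

0.8286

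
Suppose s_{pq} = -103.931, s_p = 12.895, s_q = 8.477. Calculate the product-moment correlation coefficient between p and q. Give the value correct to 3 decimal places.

-0.951

r = Cov(p,q) / (s_p · s_q) = -103.931 / (12.895 × 8.477)
  = -103.931 / 109.3109 ≈ -0.951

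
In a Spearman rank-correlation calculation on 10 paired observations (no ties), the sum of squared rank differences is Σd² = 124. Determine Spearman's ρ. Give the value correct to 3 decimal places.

0.248

ρ = 1 − 6Σd² / [n(n²−1)] = 1 − 6×124 / (10×99)
  = 1 − 744/990 = 1 − 0.7515 ≈ 0.248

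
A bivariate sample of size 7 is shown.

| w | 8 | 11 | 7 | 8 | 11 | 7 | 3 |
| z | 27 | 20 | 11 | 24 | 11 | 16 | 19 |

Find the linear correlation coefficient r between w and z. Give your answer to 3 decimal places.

n = 7, Σw = 55, Σz = 128, Σw² = 477, Σz² = 2564, Σwz = 995
nΣwz − ΣwΣz = 6965 − 7040 = -75
nΣw² − (Σw)² = 3339 − 3025 = 314; nΣz² − (Σz)² = 17948 − 16384 = 1564
r = -75 / √(314 × 1564) = -75 / 700.7824 ≈ -0.107

-0.107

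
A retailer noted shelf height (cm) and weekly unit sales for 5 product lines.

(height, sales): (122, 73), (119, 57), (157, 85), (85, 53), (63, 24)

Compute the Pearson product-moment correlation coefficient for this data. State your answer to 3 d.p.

0.944

n = 5, Σx = 546, Σy = 292, Σx² = 64888, Σy² = 19188, Σxy = 35051
nΣxy − ΣxΣy = 175255 − 159432 = 15823
nΣx² − (Σx)² = 324440 − 298116 = 26324; nΣy² − (Σy)² = 95940 − 85264 = 10676
r = 15823 / √(26324 × 10676) = 15823 / 16764.0993 ≈ 0.944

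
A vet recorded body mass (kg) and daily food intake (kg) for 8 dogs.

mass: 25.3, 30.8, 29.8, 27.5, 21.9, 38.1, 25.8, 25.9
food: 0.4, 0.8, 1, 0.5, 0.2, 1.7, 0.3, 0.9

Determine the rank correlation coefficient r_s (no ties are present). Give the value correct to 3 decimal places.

0.857

Rank mass: 2, 7, 6, 5, 1, 8, 3, 4
Rank food: 3, 5, 7, 4, 1, 8, 2, 6
d = rank(mass) − rank(food): -1, 2, -1, 1, 0, 0, 1, -2; Σd² = 12
ρ = 1 − 6Σd² / [n(n²−1)] = 1 − 6×12 / (8×63) = 1 − 72/504 ≈ 0.857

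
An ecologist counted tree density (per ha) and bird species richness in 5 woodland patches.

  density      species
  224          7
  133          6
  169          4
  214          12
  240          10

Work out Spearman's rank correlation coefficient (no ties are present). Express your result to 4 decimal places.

Rank density: 4, 1, 2, 3, 5
Rank species: 3, 2, 1, 5, 4
d = rank(density) − rank(species): 1, -1, 1, -2, 1; Σd² = 8
ρ = 1 − 6Σd² / [n(n²−1)] = 1 − 6×8 / (5×24) = 1 − 48/120 ≈ 0.6000

0.6000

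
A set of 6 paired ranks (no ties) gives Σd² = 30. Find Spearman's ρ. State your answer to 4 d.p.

ρ = 1 − 6Σd² / [n(n²−1)] = 1 − 6×30 / (6×35)
  = 1 − 180/210 = 1 − 0.85714 ≈ 0.1429

0.1429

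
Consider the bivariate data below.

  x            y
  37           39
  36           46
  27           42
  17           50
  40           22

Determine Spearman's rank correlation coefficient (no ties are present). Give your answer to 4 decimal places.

Rank x: 4, 3, 2, 1, 5
Rank y: 2, 4, 3, 5, 1
d = rank(x) − rank(y): 2, -1, -1, -4, 4; Σd² = 38
ρ = 1 − 6Σd² / [n(n²−1)] = 1 − 6×38 / (5×24) = 1 − 228/120 ≈ -0.9000

-0.9000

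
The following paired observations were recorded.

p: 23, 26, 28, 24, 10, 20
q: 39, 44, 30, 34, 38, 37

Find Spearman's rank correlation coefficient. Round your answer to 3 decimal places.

-0.257

Rank p: 3, 5, 6, 4, 1, 2
Rank q: 5, 6, 1, 2, 4, 3
d = rank(p) − rank(q): -2, -1, 5, 2, -3, -1; Σd² = 44
ρ = 1 − 6Σd² / [n(n²−1)] = 1 − 6×44 / (6×35) = 1 − 264/210 ≈ -0.257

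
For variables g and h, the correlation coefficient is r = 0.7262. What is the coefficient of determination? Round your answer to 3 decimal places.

r² = (0.7262)² = 0.527

0.527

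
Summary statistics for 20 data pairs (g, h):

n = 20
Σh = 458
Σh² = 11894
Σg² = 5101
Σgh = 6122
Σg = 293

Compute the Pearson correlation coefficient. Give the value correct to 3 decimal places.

-0.551

r = (nΣgh − ΣgΣh) / √[(nΣg² − (Σg)²)(nΣh² − (Σh)²)]
Numerator: 20×6122 − 293×458 = -11754
Denominator: √[(102020 − 85849)(237880 − 209764)] = √[16171 × 28116] = 21322.8477
r = -11754 / 21322.8477 ≈ -0.551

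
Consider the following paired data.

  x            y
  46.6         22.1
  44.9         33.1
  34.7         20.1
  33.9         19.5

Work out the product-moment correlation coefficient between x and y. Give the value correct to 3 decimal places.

0.631

n = 4, Σx = 160.1, Σy = 94.8, Σx² = 6540.87, Σy² = 2368.28, Σxy = 3874.57
nΣxy − ΣxΣy = 15498.28 − 15177.48 = 320.8
nΣx² − (Σx)² = 26163.48 − 25632.01 = 531.47; nΣy² − (Σy)² = 9473.12 − 8987.04 = 486.08
r = 320.8 / √(531.47 × 486.08) = 320.8 / 508.2686 ≈ 0.631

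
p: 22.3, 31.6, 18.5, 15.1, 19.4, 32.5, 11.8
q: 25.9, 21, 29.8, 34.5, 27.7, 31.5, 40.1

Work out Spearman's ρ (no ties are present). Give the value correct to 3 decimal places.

Rank p: 5, 6, 3, 2, 4, 7, 1
Rank q: 2, 1, 4, 6, 3, 5, 7
d = rank(p) − rank(q): 3, 5, -1, -4, 1, 2, -6; Σd² = 92
ρ = 1 − 6Σd² / [n(n²−1)] = 1 − 6×92 / (7×48) = 1 − 552/336 ≈ -0.643

-0.643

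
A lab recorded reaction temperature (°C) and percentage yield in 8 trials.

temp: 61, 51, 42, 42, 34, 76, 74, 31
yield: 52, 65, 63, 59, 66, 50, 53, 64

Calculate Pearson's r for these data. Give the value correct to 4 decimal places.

-0.8778

n = 8, Σx = 411, Σy = 472, Σx² = 23219, Σy² = 28140, Σxy = 23561
nΣxy − ΣxΣy = 188488 − 193992 = -5504
nΣx² − (Σx)² = 185752 − 168921 = 16831; nΣy² − (Σy)² = 225120 − 222784 = 2336
r = -5504 / √(16831 × 2336) = -5504 / 6270.3442 ≈ -0.8778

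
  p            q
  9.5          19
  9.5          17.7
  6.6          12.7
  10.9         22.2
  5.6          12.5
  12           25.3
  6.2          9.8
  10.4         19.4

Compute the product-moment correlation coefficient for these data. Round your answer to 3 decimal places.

0.968

n = 8, Σp = 70.7, Σq = 138.6, Σp² = 664.83, Σq² = 2597.16, Σpq = 1310.57
nΣpq − ΣpΣq = 10484.56 − 9799.02 = 685.54
nΣp² − (Σp)² = 5318.64 − 4998.49 = 320.15; nΣq² − (Σq)² = 20777.28 − 19209.96 = 1567.32
r = 685.54 / √(320.15 × 1567.32) = 685.54 / 708.3625 ≈ 0.968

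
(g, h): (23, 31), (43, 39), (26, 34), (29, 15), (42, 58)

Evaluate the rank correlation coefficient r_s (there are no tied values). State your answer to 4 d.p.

0.6000

Rank g: 1, 5, 2, 3, 4
Rank h: 2, 4, 3, 1, 5
d = rank(g) − rank(h): -1, 1, -1, 2, -1; Σd² = 8
ρ = 1 − 6Σd² / [n(n²−1)] = 1 − 6×8 / (5×24) = 1 − 48/120 ≈ 0.6000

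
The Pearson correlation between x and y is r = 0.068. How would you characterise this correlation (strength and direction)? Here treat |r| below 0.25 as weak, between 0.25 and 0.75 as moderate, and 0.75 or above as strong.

r = 0.068 > 0 so the relationship is positive.
|r| = 0.068, which falls in the weak range.

weak positive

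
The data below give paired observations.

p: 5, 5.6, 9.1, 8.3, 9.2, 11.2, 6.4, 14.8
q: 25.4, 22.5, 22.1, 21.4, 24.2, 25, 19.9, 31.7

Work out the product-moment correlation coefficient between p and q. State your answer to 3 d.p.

n = 8, Σp = 69.6, Σq = 192.2, Σp² = 678.14, Σq² = 4709.32, Σpq = 1730.89
nΣpq − ΣpΣq = 13847.12 − 13377.12 = 470
nΣp² − (Σp)² = 5425.12 − 4844.16 = 580.96; nΣq² − (Σq)² = 37674.56 − 36940.84 = 733.72
r = 470 / √(580.96 × 733.72) = 470 / 652.8874 ≈ 0.720

0.720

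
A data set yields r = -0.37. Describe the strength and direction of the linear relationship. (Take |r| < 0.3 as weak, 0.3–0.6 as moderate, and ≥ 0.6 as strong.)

moderate negative

r = -0.37 < 0 so the relationship is negative.
|r| = 0.37, which falls in the moderate range.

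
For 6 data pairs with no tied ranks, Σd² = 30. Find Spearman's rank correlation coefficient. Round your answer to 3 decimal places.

ρ = 1 − 6Σd² / [n(n²−1)] = 1 − 6×30 / (6×35)
  = 1 − 180/210 = 1 − 0.8571 ≈ 0.143

0.143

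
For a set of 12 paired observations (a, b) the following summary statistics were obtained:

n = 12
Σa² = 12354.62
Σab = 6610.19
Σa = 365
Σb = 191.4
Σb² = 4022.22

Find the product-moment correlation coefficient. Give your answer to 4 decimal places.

0.7155

r = (nΣab − ΣaΣb) / √[(nΣa² − (Σa)²)(nΣb² − (Σb)²)]
Numerator: 12×6610.19 − 365×191.4 = 9461.28
Denominator: √[(148255.44 − 133225)(48266.64 − 36633.96)] = √[15030.44 × 11632.68] = 13222.8703
r = 9461.28 / 13222.8703 ≈ 0.7155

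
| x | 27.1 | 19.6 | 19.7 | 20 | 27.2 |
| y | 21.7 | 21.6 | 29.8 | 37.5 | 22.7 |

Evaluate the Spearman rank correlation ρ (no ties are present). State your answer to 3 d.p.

0.200

Rank x: 4, 1, 2, 3, 5
Rank y: 2, 1, 4, 5, 3
d = rank(x) − rank(y): 2, 0, -2, -2, 2; Σd² = 16
ρ = 1 − 6Σd² / [n(n²−1)] = 1 − 6×16 / (5×24) = 1 − 96/120 ≈ 0.200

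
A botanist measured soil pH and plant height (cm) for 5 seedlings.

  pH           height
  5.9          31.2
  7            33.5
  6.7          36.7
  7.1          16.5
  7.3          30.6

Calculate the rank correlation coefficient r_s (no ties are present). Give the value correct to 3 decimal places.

-0.600

Rank pH: 1, 3, 2, 4, 5
Rank height: 3, 4, 5, 1, 2
d = rank(pH) − rank(height): -2, -1, -3, 3, 3; Σd² = 32
ρ = 1 − 6Σd² / [n(n²−1)] = 1 − 6×32 / (5×24) = 1 − 192/120 ≈ -0.600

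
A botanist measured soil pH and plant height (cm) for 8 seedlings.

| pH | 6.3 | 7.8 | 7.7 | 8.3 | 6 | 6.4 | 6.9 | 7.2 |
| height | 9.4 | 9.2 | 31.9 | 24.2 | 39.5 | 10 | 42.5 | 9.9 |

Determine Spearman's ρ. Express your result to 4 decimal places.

Rank pH: 2, 7, 6, 8, 1, 3, 4, 5
Rank height: 2, 1, 6, 5, 7, 4, 8, 3
d = rank(pH) − rank(height): 0, 6, 0, 3, -6, -1, -4, 2; Σd² = 102
ρ = 1 − 6Σd² / [n(n²−1)] = 1 − 6×102 / (8×63) = 1 − 612/504 ≈ -0.2143

-0.2143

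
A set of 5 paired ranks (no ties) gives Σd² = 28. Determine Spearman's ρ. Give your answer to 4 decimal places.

-0.4000

ρ = 1 − 6Σd² / [n(n²−1)] = 1 − 6×28 / (5×24)
  = 1 − 168/120 = 1 − 1.40000 ≈ -0.4000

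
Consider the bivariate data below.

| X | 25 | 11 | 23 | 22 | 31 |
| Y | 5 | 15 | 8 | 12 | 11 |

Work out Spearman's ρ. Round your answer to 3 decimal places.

Rank X: 4, 1, 3, 2, 5
Rank Y: 1, 5, 2, 4, 3
d = rank(X) − rank(Y): 3, -4, 1, -2, 2; Σd² = 34
ρ = 1 − 6Σd² / [n(n²−1)] = 1 − 6×34 / (5×24) = 1 − 204/120 ≈ -0.700

-0.700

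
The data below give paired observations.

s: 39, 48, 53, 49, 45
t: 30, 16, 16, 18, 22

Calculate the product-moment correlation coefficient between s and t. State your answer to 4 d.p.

n = 5, Σs = 234, Σt = 102, Σs² = 11060, Σt² = 2220, Σst = 4658
nΣst − ΣsΣt = 23290 − 23868 = -578
nΣs² − (Σs)² = 55300 − 54756 = 544; nΣt² − (Σt)² = 11100 − 10404 = 696
r = -578 / √(544 × 696) = -578 / 615.3243 ≈ -0.9393

-0.9393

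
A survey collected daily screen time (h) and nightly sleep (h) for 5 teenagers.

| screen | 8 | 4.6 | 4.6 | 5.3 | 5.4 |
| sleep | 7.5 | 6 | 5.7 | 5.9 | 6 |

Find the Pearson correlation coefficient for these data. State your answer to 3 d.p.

0.969

n = 5, Σx = 27.9, Σy = 31.1, Σx² = 163.57, Σy² = 195.55, Σxy = 177.49
nΣxy − ΣxΣy = 887.45 − 867.69 = 19.76
nΣx² − (Σx)² = 817.85 − 778.41 = 39.44; nΣy² − (Σy)² = 977.75 − 967.21 = 10.54
r = 19.76 / √(39.44 × 10.54) = 19.76 / 20.3887 ≈ 0.969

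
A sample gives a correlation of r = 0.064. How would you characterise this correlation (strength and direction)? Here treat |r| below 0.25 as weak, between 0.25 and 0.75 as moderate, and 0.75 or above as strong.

r = 0.064 > 0 so the relationship is positive.
|r| = 0.064, which falls in the weak range.

weak positive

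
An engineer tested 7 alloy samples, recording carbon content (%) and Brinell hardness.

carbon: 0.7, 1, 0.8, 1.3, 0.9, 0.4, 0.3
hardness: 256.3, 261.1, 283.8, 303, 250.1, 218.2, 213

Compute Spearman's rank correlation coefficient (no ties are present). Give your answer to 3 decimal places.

0.821

Rank carbon: 3, 6, 4, 7, 5, 2, 1
Rank hardness: 4, 5, 6, 7, 3, 2, 1
d = rank(carbon) − rank(hardness): -1, 1, -2, 0, 2, 0, 0; Σd² = 10
ρ = 1 − 6Σd² / [n(n²−1)] = 1 − 6×10 / (7×48) = 1 − 60/336 ≈ 0.821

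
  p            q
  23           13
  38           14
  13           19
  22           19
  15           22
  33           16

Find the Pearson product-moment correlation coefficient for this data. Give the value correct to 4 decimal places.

n = 6, Σp = 144, Σq = 103, Σp² = 3940, Σq² = 1827, Σpq = 2354
nΣpq − ΣpΣq = 14124 − 14832 = -708
nΣp² − (Σp)² = 23640 − 20736 = 2904; nΣq² − (Σq)² = 10962 − 10609 = 353
r = -708 / √(2904 × 353) = -708 / 1012.4781 ≈ -0.6993

-0.6993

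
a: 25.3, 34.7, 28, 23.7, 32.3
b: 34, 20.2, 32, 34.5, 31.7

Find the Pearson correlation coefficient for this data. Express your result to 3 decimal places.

n = 5, Σa = 144, Σb = 152.4, Σa² = 4233.16, Σb² = 4783.18, Σab = 4298.7
nΣab − ΣaΣb = 21493.5 − 21945.6 = -452.1
nΣa² − (Σa)² = 21165.8 − 20736 = 429.8; nΣb² − (Σb)² = 23915.9 − 23225.76 = 690.14
r = -452.1 / √(429.8 × 690.14) = -452.1 / 544.6303 ≈ -0.830

-0.830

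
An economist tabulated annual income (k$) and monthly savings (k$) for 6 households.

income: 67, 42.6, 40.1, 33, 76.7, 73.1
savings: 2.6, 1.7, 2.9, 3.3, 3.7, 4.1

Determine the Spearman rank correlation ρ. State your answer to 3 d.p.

Rank income: 4, 3, 2, 1, 6, 5
Rank savings: 2, 1, 3, 4, 5, 6
d = rank(income) − rank(savings): 2, 2, -1, -3, 1, -1; Σd² = 20
ρ = 1 − 6Σd² / [n(n²−1)] = 1 − 6×20 / (6×35) = 1 − 120/210 ≈ 0.429

0.429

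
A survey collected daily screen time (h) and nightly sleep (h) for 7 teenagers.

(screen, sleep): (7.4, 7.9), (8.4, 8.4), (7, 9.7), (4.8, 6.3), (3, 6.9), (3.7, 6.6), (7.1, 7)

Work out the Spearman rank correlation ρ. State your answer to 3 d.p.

0.643

Rank screen: 6, 7, 4, 3, 1, 2, 5
Rank sleep: 5, 6, 7, 1, 3, 2, 4
d = rank(screen) − rank(sleep): 1, 1, -3, 2, -2, 0, 1; Σd² = 20
ρ = 1 − 6Σd² / [n(n²−1)] = 1 − 6×20 / (7×48) = 1 − 120/336 ≈ 0.643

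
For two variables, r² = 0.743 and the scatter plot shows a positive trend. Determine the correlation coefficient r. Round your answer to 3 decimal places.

0.862

|r| = √0.743 = 0.862
The association is positive, so r = 0.862.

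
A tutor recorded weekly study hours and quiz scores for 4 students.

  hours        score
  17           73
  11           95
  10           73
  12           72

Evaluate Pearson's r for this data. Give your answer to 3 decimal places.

n = 4, Σx = 50, Σy = 313, Σx² = 654, Σy² = 24867, Σxy = 3880
nΣxy − ΣxΣy = 15520 − 15650 = -130
nΣx² − (Σx)² = 2616 − 2500 = 116; nΣy² − (Σy)² = 99468 − 97969 = 1499
r = -130 / √(116 × 1499) = -130 / 416.9940 ≈ -0.312

-0.312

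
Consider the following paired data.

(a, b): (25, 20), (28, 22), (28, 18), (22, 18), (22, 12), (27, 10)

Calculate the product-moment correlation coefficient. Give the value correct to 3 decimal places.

0.254

n = 6, Σa = 152, Σb = 100, Σa² = 3890, Σb² = 1776, Σab = 2550
nΣab − ΣaΣb = 15300 − 15200 = 100
nΣa² − (Σa)² = 23340 − 23104 = 236; nΣb² − (Σb)² = 10656 − 10000 = 656
r = 100 / √(236 × 656) = 100 / 393.4666 ≈ 0.254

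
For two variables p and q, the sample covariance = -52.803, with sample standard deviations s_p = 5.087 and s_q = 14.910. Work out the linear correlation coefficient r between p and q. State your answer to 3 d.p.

-0.696

r = Cov(p,q) / (s_p · s_q) = -52.803 / (5.087 × 14.910)
  = -52.803 / 75.8472 ≈ -0.696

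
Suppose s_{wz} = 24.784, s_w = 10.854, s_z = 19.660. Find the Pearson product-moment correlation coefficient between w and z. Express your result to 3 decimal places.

r = Cov(w,z) / (s_w · s_z) = 24.784 / (10.854 × 19.660)
  = 24.784 / 213.3896 ≈ 0.116

0.116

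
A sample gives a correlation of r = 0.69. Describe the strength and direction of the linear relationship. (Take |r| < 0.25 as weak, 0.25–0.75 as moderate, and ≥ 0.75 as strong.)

r = 0.69 > 0 so the relationship is positive.
|r| = 0.69, which falls in the moderate range.

moderate positive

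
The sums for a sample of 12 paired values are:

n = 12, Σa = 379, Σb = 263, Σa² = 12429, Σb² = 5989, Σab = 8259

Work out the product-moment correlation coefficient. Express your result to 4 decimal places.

r = (nΣab − ΣaΣb) / √[(nΣa² − (Σa)²)(nΣb² − (Σb)²)]
Numerator: 12×8259 − 379×263 = -569
Denominator: √[(149148 − 143641)(71868 − 69169)] = √[5507 × 2699] = 3855.3071
r = -569 / 3855.3071 ≈ -0.1476

-0.1476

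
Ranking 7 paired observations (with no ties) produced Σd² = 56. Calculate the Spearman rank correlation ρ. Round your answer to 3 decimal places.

0.000

ρ = 1 − 6Σd² / [n(n²−1)] = 1 − 6×56 / (7×48)
  = 1 − 336/336 = 1 − 1.0000 ≈ 0.000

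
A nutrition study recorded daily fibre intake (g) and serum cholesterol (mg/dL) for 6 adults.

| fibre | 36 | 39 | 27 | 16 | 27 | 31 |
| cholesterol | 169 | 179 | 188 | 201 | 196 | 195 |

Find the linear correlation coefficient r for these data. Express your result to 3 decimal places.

-0.807

n = 6, Σx = 176, Σy = 1128, Σx² = 5492, Σy² = 212788, Σxy = 32694
nΣxy − ΣxΣy = 196164 − 198528 = -2364
nΣx² − (Σx)² = 32952 − 30976 = 1976; nΣy² − (Σy)² = 1276728 − 1272384 = 4344
r = -2364 / √(1976 × 4344) = -2364 / 2929.8027 ≈ -0.807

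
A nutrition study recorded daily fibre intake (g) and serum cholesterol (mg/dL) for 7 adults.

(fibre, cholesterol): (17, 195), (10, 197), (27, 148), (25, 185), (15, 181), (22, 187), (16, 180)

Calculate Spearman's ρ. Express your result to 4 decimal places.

Rank fibre: 4, 1, 7, 6, 2, 5, 3
Rank cholesterol: 6, 7, 1, 4, 3, 5, 2
d = rank(fibre) − rank(cholesterol): -2, -6, 6, 2, -1, 0, 1; Σd² = 82
ρ = 1 − 6Σd² / [n(n²−1)] = 1 − 6×82 / (7×48) = 1 − 492/336 ≈ -0.4643

-0.4643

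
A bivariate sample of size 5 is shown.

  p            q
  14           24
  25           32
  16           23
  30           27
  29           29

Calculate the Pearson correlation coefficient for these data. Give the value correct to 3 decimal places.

n = 5, Σp = 114, Σq = 135, Σp² = 2818, Σq² = 3699, Σpq = 3155
nΣpq − ΣpΣq = 15775 − 15390 = 385
nΣp² − (Σp)² = 14090 − 12996 = 1094; nΣq² − (Σq)² = 18495 − 18225 = 270
r = 385 / √(1094 × 270) = 385 / 543.4887 ≈ 0.708

0.708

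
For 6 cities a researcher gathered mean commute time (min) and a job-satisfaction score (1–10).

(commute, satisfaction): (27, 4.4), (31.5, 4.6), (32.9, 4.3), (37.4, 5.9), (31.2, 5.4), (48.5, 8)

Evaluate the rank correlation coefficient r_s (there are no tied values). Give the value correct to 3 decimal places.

Rank commute: 1, 3, 4, 5, 2, 6
Rank satisfaction: 2, 3, 1, 5, 4, 6
d = rank(commute) − rank(satisfaction): -1, 0, 3, 0, -2, 0; Σd² = 14
ρ = 1 − 6Σd² / [n(n²−1)] = 1 − 6×14 / (6×35) = 1 − 84/210 ≈ 0.600

0.600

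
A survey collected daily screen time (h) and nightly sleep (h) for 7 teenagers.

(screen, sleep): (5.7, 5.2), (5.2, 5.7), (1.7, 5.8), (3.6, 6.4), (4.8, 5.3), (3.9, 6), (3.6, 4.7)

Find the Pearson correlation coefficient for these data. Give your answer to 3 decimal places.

n = 7, Σx = 28.5, Σy = 39.1, Σx² = 126.59, Σy² = 220.31, Σxy = 157.94
nΣxy − ΣxΣy = 1105.58 − 1114.35 = -8.77
nΣx² − (Σx)² = 886.13 − 812.25 = 73.88; nΣy² − (Σy)² = 1542.17 − 1528.81 = 13.36
r = -8.77 / √(73.88 × 13.36) = -8.77 / 31.4171 ≈ -0.279

-0.279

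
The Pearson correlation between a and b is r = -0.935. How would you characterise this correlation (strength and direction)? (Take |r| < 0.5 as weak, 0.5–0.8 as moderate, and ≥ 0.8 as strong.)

r = -0.935 < 0 so the relationship is negative.
|r| = 0.935, which falls in the strong range.

strong negative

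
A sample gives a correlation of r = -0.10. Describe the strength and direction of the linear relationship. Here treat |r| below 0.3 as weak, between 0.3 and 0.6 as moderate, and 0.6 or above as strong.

r = -0.10 < 0 so the relationship is negative.
|r| = 0.10, which falls in the weak range.

weak negative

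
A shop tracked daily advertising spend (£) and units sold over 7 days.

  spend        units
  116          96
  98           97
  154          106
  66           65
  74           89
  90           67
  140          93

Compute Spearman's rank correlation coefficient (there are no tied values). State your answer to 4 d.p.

Rank spend: 5, 4, 7, 1, 2, 3, 6
Rank units: 5, 6, 7, 1, 3, 2, 4
d = rank(spend) − rank(units): 0, -2, 0, 0, -1, 1, 2; Σd² = 10
ρ = 1 − 6Σd² / [n(n²−1)] = 1 − 6×10 / (7×48) = 1 − 60/336 ≈ 0.8214

0.8214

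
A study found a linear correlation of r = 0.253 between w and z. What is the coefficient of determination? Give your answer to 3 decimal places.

0.064

r² = (0.253)² = 0.064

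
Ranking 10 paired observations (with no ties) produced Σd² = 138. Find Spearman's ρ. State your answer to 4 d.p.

0.1636

ρ = 1 − 6Σd² / [n(n²−1)] = 1 − 6×138 / (10×99)
  = 1 − 828/990 = 1 − 0.83636 ≈ 0.1636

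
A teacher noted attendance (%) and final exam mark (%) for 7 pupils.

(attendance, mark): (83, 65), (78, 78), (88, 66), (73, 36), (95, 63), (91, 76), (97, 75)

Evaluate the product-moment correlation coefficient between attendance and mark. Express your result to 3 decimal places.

0.551

n = 7, Σx = 605, Σy = 459, Σx² = 52761, Σy² = 31331, Σxy = 40091
nΣxy − ΣxΣy = 280637 − 277695 = 2942
nΣx² − (Σx)² = 369327 − 366025 = 3302; nΣy² − (Σy)² = 219317 − 210681 = 8636
r = 2942 / √(3302 × 8636) = 2942 / 5340.0442 ≈ 0.551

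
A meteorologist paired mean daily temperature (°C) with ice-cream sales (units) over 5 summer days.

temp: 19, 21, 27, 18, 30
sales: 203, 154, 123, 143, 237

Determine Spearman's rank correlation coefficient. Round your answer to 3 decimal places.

0.300

Rank temp: 2, 3, 4, 1, 5
Rank sales: 4, 3, 1, 2, 5
d = rank(temp) − rank(sales): -2, 0, 3, -1, 0; Σd² = 14
ρ = 1 − 6Σd² / [n(n²−1)] = 1 − 6×14 / (5×24) = 1 − 84/120 ≈ 0.300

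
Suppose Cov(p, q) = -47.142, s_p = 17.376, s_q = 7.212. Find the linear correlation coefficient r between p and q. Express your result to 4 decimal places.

-0.3762

r = Cov(p,q) / (s_p · s_q) = -47.142 / (17.376 × 7.212)
  = -47.142 / 125.3157 ≈ -0.3762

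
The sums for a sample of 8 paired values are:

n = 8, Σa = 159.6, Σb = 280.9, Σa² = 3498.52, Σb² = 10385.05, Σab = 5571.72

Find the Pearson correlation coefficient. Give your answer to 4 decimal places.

r = (nΣab − ΣaΣb) / √[(nΣa² − (Σa)²)(nΣb² − (Σb)²)]
Numerator: 8×5571.72 − 159.6×280.9 = -257.88
Denominator: √[(27988.16 − 25472.16)(83080.4 − 78904.81)] = √[2516 × 4175.59] = 3241.2628
r = -257.88 / 3241.2628 ≈ -0.0796

-0.0796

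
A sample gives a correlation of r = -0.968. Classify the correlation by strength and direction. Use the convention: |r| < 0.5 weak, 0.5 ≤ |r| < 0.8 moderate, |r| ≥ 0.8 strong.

r = -0.968 < 0 so the relationship is negative.
|r| = 0.968, which falls in the strong range.

strong negative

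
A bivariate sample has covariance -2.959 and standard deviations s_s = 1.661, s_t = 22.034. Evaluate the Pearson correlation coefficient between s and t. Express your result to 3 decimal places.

r = Cov(s,t) / (s_s · s_t) = -2.959 / (1.661 × 22.034)
  = -2.959 / 36.5985 ≈ -0.081

-0.081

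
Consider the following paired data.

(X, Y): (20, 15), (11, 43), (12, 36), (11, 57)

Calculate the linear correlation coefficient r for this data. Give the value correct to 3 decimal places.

-0.902

n = 4, ΣX = 54, ΣY = 151, ΣX² = 786, ΣY² = 6619, ΣXY = 1832
nΣXY − ΣXΣY = 7328 − 8154 = -826
nΣX² − (ΣX)² = 3144 − 2916 = 228; nΣY² − (ΣY)² = 26476 − 22801 = 3675
r = -826 / √(228 × 3675) = -826 / 915.3688 ≈ -0.902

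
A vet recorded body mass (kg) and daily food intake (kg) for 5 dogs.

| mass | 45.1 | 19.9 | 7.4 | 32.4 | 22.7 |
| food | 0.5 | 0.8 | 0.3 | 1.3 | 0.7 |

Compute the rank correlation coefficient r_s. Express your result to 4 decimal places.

0.3000

Rank mass: 5, 2, 1, 4, 3
Rank food: 2, 4, 1, 5, 3
d = rank(mass) − rank(food): 3, -2, 0, -1, 0; Σd² = 14
ρ = 1 − 6Σd² / [n(n²−1)] = 1 − 6×14 / (5×24) = 1 − 84/120 ≈ 0.3000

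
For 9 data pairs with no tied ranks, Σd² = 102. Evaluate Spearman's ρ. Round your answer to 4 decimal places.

ρ = 1 − 6Σd² / [n(n²−1)] = 1 − 6×102 / (9×80)
  = 1 − 612/720 = 1 − 0.85000 ≈ 0.1500

0.1500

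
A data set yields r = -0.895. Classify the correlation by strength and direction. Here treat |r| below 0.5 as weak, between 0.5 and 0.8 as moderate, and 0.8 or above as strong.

r = -0.895 < 0 so the relationship is negative.
|r| = 0.895, which falls in the strong range.

strong negative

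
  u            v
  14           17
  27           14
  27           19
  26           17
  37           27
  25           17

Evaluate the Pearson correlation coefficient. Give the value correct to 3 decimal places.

0.667

n = 6, Σu = 156, Σv = 111, Σu² = 4324, Σv² = 2153, Σuv = 2995
nΣuv − ΣuΣv = 17970 − 17316 = 654
nΣu² − (Σu)² = 25944 − 24336 = 1608; nΣv² − (Σv)² = 12918 − 12321 = 597
r = 654 / √(1608 × 597) = 654 / 979.7836 ≈ 0.667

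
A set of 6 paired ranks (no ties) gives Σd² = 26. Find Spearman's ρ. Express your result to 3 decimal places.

ρ = 1 − 6Σd² / [n(n²−1)] = 1 − 6×26 / (6×35)
  = 1 − 156/210 = 1 − 0.7429 ≈ 0.257

0.257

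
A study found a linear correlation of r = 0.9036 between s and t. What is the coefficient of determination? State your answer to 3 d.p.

r² = (0.9036)² = 0.816

0.816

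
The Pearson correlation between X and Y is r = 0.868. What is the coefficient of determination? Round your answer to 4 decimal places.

r² = (0.868)² = 0.7534

0.7534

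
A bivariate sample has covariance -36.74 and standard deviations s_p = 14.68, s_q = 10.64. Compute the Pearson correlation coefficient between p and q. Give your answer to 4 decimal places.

r = Cov(p,q) / (s_p · s_q) = -36.74 / (14.68 × 10.64)
  = -36.74 / 156.1952 ≈ -0.2352

-0.2352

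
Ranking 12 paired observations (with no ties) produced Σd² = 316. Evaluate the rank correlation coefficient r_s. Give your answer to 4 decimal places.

-0.1049

ρ = 1 − 6Σd² / [n(n²−1)] = 1 − 6×316 / (12×143)
  = 1 − 1896/1716 = 1 − 1.10490 ≈ -0.1049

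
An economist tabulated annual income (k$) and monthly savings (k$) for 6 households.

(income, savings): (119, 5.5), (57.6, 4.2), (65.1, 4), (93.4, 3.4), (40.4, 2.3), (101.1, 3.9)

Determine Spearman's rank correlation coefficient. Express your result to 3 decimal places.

Rank income: 6, 2, 3, 4, 1, 5
Rank savings: 6, 5, 4, 2, 1, 3
d = rank(income) − rank(savings): 0, -3, -1, 2, 0, 2; Σd² = 18
ρ = 1 − 6Σd² / [n(n²−1)] = 1 − 6×18 / (6×35) = 1 − 108/210 ≈ 0.486

0.486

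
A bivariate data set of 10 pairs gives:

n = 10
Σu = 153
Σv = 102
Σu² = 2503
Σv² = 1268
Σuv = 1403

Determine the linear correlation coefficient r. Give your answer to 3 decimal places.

r = (nΣuv − ΣuΣv) / √[(nΣu² − (Σu)²)(nΣv² − (Σv)²)]
Numerator: 10×1403 − 153×102 = -1576
Denominator: √[(25030 − 23409)(12680 − 10404)] = √[1621 × 2276] = 1920.7800
r = -1576 / 1920.7800 ≈ -0.820

-0.820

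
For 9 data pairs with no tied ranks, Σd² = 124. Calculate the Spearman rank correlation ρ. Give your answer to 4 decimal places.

ρ = 1 − 6Σd² / [n(n²−1)] = 1 − 6×124 / (9×80)
  = 1 − 744/720 = 1 − 1.03333 ≈ -0.0333

-0.0333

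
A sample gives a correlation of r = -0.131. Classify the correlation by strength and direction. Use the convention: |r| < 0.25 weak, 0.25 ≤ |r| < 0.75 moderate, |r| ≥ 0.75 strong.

r = -0.131 < 0 so the relationship is negative.
|r| = 0.131, which falls in the weak range.

weak negative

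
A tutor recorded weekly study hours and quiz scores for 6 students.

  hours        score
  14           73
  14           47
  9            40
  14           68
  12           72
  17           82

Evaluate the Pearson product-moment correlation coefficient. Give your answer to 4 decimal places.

0.7175

n = 6, Σx = 80, Σy = 382, Σx² = 1102, Σy² = 25670, Σxy = 5250
nΣxy − ΣxΣy = 31500 − 30560 = 940
nΣx² − (Σx)² = 6612 − 6400 = 212; nΣy² − (Σy)² = 154020 − 145924 = 8096
r = 940 / √(212 × 8096) = 940 / 1310.0962 ≈ 0.7175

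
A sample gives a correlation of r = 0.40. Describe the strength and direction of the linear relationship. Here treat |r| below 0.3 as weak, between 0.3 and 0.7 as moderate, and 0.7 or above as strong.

moderate positive

r = 0.40 > 0 so the relationship is positive.
|r| = 0.40, which falls in the moderate range.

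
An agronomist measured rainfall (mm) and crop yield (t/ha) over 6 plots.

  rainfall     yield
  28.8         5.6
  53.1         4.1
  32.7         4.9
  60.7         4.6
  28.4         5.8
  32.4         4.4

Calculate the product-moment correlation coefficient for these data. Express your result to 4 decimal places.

n = 6, Σx = 236.1, Σy = 29.4, Σx² = 10259.15, Σy² = 146.34, Σxy = 1125.72
nΣxy − ΣxΣy = 6754.32 − 6941.34 = -187.02
nΣx² − (Σx)² = 61554.9 − 55743.21 = 5811.69; nΣy² − (Σy)² = 878.04 − 864.36 = 13.68
r = -187.02 / √(5811.69 × 13.68) = -187.02 / 281.9644 ≈ -0.6633

-0.6633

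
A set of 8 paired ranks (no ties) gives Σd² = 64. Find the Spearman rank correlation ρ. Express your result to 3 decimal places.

0.238

ρ = 1 − 6Σd² / [n(n²−1)] = 1 − 6×64 / (8×63)
  = 1 − 384/504 = 1 − 0.7619 ≈ 0.238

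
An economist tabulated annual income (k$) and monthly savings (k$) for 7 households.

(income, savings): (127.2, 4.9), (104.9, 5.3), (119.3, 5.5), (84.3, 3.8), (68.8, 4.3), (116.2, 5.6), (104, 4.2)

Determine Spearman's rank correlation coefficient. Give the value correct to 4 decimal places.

Rank income: 7, 4, 6, 2, 1, 5, 3
Rank savings: 4, 5, 6, 1, 3, 7, 2
d = rank(income) − rank(savings): 3, -1, 0, 1, -2, -2, 1; Σd² = 20
ρ = 1 − 6Σd² / [n(n²−1)] = 1 − 6×20 / (7×48) = 1 − 120/336 ≈ 0.6429

0.6429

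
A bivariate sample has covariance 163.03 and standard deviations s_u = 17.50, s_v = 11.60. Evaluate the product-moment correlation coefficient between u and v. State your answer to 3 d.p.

r = Cov(u,v) / (s_u · s_v) = 163.03 / (17.50 × 11.60)
  = 163.03 / 203.0000 ≈ 0.803

0.803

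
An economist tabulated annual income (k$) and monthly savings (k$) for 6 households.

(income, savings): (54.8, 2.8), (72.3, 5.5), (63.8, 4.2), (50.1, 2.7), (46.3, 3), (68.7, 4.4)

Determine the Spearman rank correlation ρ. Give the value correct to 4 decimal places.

0.8286

Rank income: 3, 6, 4, 2, 1, 5
Rank savings: 2, 6, 4, 1, 3, 5
d = rank(income) − rank(savings): 1, 0, 0, 1, -2, 0; Σd² = 6
ρ = 1 − 6Σd² / [n(n²−1)] = 1 − 6×6 / (6×35) = 1 − 36/210 ≈ 0.8286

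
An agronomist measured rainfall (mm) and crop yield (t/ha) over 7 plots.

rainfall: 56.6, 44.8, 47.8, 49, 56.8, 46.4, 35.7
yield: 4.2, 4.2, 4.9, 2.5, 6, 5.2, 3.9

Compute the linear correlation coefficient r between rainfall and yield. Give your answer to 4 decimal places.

0.3279

n = 7, Σx = 337.1, Σy = 30.9, Σx² = 16550.13, Σy² = 143.79, Σxy = 1503.91
nΣxy − ΣxΣy = 10527.37 − 10416.39 = 110.98
nΣx² − (Σx)² = 115850.91 − 113636.41 = 2214.5; nΣy² − (Σy)² = 1006.53 − 954.81 = 51.72
r = 110.98 / √(2214.5 × 51.72) = 110.98 / 338.4286 ≈ 0.3279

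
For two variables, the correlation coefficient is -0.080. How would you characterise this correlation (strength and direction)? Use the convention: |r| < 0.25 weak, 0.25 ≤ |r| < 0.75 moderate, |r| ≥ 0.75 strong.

weak negative

r = -0.080 < 0 so the relationship is negative.
|r| = 0.080, which falls in the weak range.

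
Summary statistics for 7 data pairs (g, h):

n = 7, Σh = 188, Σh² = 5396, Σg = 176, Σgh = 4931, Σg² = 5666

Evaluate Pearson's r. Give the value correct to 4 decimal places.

0.3112

r = (nΣgh − ΣgΣh) / √[(nΣg² − (Σg)²)(nΣh² − (Σh)²)]
Numerator: 7×4931 − 176×188 = 1429
Denominator: √[(39662 − 30976)(37772 − 35344)] = √[8686 × 2428] = 4592.3423
r = 1429 / 4592.3423 ≈ 0.3112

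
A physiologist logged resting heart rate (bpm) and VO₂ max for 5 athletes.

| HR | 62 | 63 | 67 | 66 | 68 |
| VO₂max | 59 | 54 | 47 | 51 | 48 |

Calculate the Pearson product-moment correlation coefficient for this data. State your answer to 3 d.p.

n = 5, Σx = 326, Σy = 259, Σx² = 21282, Σy² = 13511, Σxy = 16839
nΣxy − ΣxΣy = 84195 − 84434 = -239
nΣx² − (Σx)² = 106410 − 106276 = 134; nΣy² − (Σy)² = 67555 − 67081 = 474
r = -239 / √(134 × 474) = -239 / 252.0238 ≈ -0.948

-0.948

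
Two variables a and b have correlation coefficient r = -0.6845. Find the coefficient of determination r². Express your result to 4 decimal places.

r² = (-0.6845)² = 0.4685

0.4685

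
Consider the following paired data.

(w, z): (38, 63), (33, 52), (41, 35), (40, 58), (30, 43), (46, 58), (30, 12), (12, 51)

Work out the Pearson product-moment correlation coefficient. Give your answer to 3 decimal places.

0.198

n = 8, Σw = 270, Σz = 372, Σw² = 9874, Σz² = 19220, Σwz = 12795
nΣwz − ΣwΣz = 102360 − 100440 = 1920
nΣw² − (Σw)² = 78992 − 72900 = 6092; nΣz² − (Σz)² = 153760 − 138384 = 15376
r = 1920 / √(6092 × 15376) = 1920 / 9678.3569 ≈ 0.198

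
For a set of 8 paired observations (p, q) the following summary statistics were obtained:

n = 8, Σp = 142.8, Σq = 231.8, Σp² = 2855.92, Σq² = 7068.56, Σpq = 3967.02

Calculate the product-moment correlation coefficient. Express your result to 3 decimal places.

r = (nΣpq − ΣpΣq) / √[(nΣp² − (Σp)²)(nΣq² − (Σq)²)]
Numerator: 8×3967.02 − 142.8×231.8 = -1364.88
Denominator: √[(22847.36 − 20391.84)(56548.48 − 53731.24)] = √[2455.52 × 2817.24] = 2630.1690
r = -1364.88 / 2630.1690 ≈ -0.519

-0.519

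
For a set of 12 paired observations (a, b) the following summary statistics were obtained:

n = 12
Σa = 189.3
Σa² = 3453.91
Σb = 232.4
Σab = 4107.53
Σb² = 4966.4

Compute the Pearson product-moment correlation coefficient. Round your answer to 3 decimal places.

r = (nΣab − ΣaΣb) / √[(nΣa² − (Σa)²)(nΣb² − (Σb)²)]
Numerator: 12×4107.53 − 189.3×232.4 = 5297.04
Denominator: √[(41446.92 − 35834.49)(59596.8 − 54009.76)] = √[5612.43 × 5587.04] = 5599.7206
r = 5297.04 / 5599.7206 ≈ 0.946

0.946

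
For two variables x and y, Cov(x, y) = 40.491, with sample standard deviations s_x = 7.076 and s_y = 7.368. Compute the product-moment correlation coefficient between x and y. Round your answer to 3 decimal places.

r = Cov(x,y) / (s_x · s_y) = 40.491 / (7.076 × 7.368)
  = 40.491 / 52.1360 ≈ 0.777

0.777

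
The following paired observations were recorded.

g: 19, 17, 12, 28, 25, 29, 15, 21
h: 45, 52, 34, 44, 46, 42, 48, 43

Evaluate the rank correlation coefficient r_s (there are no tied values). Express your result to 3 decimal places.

Rank g: 4, 3, 1, 7, 6, 8, 2, 5
Rank h: 5, 8, 1, 4, 6, 2, 7, 3
d = rank(g) − rank(h): -1, -5, 0, 3, 0, 6, -5, 2; Σd² = 100
ρ = 1 − 6Σd² / [n(n²−1)] = 1 − 6×100 / (8×63) = 1 − 600/504 ≈ -0.190

-0.190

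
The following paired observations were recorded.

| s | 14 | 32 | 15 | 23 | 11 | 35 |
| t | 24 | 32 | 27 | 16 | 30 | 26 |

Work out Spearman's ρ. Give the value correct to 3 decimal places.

Rank s: 2, 5, 3, 4, 1, 6
Rank t: 2, 6, 4, 1, 5, 3
d = rank(s) − rank(t): 0, -1, -1, 3, -4, 3; Σd² = 36
ρ = 1 − 6Σd² / [n(n²−1)] = 1 − 6×36 / (6×35) = 1 − 216/210 ≈ -0.029

-0.029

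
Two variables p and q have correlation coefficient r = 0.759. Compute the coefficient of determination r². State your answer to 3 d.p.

0.576

r² = (0.759)² = 0.576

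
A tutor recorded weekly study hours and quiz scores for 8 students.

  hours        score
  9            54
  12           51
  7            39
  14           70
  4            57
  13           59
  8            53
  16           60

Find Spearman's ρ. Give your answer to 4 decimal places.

Rank hours: 4, 5, 2, 7, 1, 6, 3, 8
Rank score: 4, 2, 1, 8, 5, 6, 3, 7
d = rank(hours) − rank(score): 0, 3, 1, -1, -4, 0, 0, 1; Σd² = 28
ρ = 1 − 6Σd² / [n(n²−1)] = 1 − 6×28 / (8×63) = 1 − 168/504 ≈ 0.6667

0.6667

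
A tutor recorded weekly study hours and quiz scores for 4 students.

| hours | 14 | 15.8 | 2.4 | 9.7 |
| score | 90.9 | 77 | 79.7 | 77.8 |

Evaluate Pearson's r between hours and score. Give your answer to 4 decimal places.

0.2298

n = 4, Σx = 41.9, Σy = 325.4, Σx² = 545.49, Σy² = 26596.74, Σxy = 3435.14
nΣxy − ΣxΣy = 13740.56 − 13634.26 = 106.3
nΣx² − (Σx)² = 2181.96 − 1755.61 = 426.35; nΣy² − (Σy)² = 106386.96 − 105885.16 = 501.8
r = 106.3 / √(426.35 × 501.8) = 106.3 / 462.5391 ≈ 0.2298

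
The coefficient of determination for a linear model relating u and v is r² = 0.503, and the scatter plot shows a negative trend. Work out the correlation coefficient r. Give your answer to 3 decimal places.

|r| = √0.503 = 0.709
The association is negative, so r = −0.709.

-0.709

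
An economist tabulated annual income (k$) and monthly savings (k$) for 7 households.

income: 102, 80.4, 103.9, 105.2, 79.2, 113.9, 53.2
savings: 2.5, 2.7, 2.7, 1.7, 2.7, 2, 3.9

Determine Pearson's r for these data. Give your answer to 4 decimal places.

-0.8792

n = 7, Σx = 637.8, Σy = 18.2, Σx² = 60806.5, Σy² = 50.22, Σxy = 1580.57
nΣxy − ΣxΣy = 11063.99 − 11607.96 = -543.97
nΣx² − (Σx)² = 425645.5 − 406788.84 = 18856.66; nΣy² − (Σy)² = 351.54 − 331.24 = 20.3
r = -543.97 / √(18856.66 × 20.3) = -543.97 / 618.7004 ≈ -0.8792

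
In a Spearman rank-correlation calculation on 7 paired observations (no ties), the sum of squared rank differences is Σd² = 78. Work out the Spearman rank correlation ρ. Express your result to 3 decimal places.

ρ = 1 − 6Σd² / [n(n²−1)] = 1 − 6×78 / (7×48)
  = 1 − 468/336 = 1 − 1.3929 ≈ -0.393

-0.393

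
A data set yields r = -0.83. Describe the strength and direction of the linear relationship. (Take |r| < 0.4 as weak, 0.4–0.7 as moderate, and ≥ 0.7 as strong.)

r = -0.83 < 0 so the relationship is negative.
|r| = 0.83, which falls in the strong range.

strong negative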